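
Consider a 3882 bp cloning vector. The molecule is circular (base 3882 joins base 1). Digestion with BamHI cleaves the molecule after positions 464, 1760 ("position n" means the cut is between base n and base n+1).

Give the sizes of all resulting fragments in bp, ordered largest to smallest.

2586, 1296 bp

Circular molecule, 2 cuts → 2 fragments:
  1760 − 464 = 1296 bp
  wrap: 3882 − 1760 + 464 = 2586 bp
Sorted largest to smallest: 2586, 1296 bp.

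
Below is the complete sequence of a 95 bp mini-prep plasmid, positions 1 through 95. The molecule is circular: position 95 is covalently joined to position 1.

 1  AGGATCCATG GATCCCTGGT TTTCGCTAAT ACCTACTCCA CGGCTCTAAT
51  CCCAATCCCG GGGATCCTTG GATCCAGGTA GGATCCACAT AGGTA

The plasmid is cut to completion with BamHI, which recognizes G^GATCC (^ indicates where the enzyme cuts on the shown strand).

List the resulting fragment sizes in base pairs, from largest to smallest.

52, 16, 11, 8, 8 bp

BamHI sites (GGATCC) start at positions 2, 10, 62, 70, 81.
BamHI cuts after the first base of each site, so after positions 2, 10, 62, 70, 81.
Circular molecule, 5 cuts → 5 fragments:
  3–10 → 8 bp
  11–62 → 52 bp
  63–70 → 8 bp
  71–81 → 11 bp
  82–95 then 1–2 → 14 + 2 = 16 bp
Sorted largest to smallest: 52, 16, 11, 8, 8 bp.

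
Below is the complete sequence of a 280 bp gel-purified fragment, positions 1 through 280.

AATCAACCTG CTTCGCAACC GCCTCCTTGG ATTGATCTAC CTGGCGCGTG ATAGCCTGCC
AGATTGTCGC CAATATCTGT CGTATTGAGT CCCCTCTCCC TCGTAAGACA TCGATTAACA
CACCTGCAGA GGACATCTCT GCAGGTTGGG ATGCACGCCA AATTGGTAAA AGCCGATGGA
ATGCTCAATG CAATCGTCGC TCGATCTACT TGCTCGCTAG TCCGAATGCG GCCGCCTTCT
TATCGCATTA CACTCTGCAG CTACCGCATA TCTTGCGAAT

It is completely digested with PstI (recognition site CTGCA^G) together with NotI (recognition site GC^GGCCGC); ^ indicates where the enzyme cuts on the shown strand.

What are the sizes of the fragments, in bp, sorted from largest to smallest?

128, 86, 30, 21, 15 bp

PstI sites (CTGCAG) start at positions 124, 139, 255.
PstI cuts after base 5 of each site (before the last base), so after positions 128, 143, 259.
The NotI site (GCGGCCGC) starts at position 228.
NotI cuts after base 2 of each site, so after position 229.
Combined cut positions: 128, 143, 229, 259.
Linear molecule, 4 cuts → 5 fragments:
  1–128 → 128 bp
  129–143 → 15 bp
  144–229 → 86 bp
  230–259 → 30 bp
  260–280 → 21 bp
Sorted largest to smallest: 128, 86, 30, 21, 15 bp.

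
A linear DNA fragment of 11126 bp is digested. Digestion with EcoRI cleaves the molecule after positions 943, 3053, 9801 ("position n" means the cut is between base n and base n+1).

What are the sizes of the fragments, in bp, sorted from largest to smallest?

6748, 2110, 1325, 943 bp

Linear molecule, 3 cuts → 4 fragments:
  943 − 0 = 943 bp
  3053 − 943 = 2110 bp
  9801 − 3053 = 6748 bp
  11126 − 9801 = 1325 bp
Sorted largest to smallest: 6748, 2110, 1325, 943 bp.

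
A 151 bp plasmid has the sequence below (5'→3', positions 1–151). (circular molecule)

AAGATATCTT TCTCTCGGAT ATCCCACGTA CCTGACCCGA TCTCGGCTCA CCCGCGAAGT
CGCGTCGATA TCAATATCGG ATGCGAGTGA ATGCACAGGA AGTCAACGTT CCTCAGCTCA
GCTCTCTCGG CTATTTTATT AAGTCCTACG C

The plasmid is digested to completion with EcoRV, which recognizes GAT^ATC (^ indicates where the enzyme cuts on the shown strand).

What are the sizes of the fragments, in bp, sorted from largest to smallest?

87, 49, 15 bp

EcoRV sites (GATATC) start at positions 3, 18, 67.
EcoRV cuts after base 3 of each site, so after positions 5, 20, 69.
Circular molecule, 3 cuts → 3 fragments:
  6–20 → 15 bp
  21–69 → 49 bp
  70–151 then 1–5 → 82 + 5 = 87 bp
Sorted largest to smallest: 87, 49, 15 bp.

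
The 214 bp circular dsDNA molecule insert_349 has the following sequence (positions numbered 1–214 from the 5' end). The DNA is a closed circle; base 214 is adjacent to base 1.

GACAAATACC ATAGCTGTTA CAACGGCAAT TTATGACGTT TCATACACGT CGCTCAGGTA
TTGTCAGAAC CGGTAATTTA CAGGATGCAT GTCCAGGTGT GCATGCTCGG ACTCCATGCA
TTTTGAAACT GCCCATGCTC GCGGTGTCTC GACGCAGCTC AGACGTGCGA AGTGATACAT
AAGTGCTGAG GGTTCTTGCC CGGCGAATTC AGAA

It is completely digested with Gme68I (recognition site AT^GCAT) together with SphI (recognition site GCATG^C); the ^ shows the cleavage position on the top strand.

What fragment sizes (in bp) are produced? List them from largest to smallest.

183, 19, 12 bp

Gme68I sites (ATGCAT) start at positions 85, 116.
Gme68I cuts after base 2 of each site, so after positions 86, 117.
The SphI site (GCATGC) starts at position 101.
SphI cuts after base 5 of each site (before the last base), so after position 105.
Combined cut positions: 86, 105, 117.
Circular molecule, 3 cuts → 3 fragments:
  87–105 → 19 bp
  106–117 → 12 bp
  118–214 then 1–86 → 97 + 86 = 183 bp
Sorted largest to smallest: 183, 19, 12 bp.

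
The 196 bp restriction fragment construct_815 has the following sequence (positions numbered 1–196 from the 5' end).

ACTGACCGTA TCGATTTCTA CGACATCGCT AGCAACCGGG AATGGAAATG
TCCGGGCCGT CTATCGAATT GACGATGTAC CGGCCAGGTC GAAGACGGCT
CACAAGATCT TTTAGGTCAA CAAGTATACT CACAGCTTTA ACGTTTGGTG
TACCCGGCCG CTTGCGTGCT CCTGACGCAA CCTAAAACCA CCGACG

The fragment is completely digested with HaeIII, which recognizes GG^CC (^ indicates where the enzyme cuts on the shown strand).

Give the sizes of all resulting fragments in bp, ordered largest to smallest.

HaeIII sites (GGCC) start at positions 55, 82, 156.
HaeIII cuts after base 2 of each site, so after positions 56, 83, 157.
Linear molecule, 3 cuts → 4 fragments:
  1–56 → 56 bp
  57–83 → 27 bp
  84–157 → 74 bp
  158–196 → 39 bp
Sorted largest to smallest: 74, 56, 39, 27 bp.

74, 56, 39, 27 bp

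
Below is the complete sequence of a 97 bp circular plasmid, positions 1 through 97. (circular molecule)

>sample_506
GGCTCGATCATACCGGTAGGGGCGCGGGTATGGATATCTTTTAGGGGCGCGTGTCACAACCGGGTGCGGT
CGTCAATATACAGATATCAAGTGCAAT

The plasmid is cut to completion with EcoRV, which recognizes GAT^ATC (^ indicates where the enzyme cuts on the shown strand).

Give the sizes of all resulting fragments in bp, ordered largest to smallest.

50, 47 bp

EcoRV sites (GATATC) start at positions 33, 83.
EcoRV cuts after base 3 of each site, so after positions 35, 85.
Circular molecule, 2 cuts → 2 fragments:
  36–85 → 50 bp
  86–97 then 1–35 → 12 + 35 = 47 bp
Sorted largest to smallest: 50, 47 bp.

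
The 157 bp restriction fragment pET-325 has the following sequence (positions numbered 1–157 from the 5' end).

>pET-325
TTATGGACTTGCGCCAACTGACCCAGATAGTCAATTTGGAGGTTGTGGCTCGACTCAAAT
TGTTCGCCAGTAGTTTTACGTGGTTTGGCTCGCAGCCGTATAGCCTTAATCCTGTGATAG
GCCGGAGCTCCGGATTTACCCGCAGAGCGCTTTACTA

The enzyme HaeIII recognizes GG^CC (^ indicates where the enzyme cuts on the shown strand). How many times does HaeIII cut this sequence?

GGCC occurs starting at position 120.
HaeIII cuts at 1 site.

1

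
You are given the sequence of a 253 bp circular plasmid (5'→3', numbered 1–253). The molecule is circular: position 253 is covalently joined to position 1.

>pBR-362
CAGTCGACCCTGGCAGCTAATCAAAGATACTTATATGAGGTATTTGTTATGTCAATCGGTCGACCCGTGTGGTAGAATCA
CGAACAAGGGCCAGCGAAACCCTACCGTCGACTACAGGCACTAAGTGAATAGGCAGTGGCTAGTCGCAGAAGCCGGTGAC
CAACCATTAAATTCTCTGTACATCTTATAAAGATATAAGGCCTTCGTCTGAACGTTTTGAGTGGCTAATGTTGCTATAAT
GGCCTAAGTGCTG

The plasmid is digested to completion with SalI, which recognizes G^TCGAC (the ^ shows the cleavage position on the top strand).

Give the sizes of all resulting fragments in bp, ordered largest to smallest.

149, 56, 48 bp

SalI sites (GTCGAC) start at positions 3, 59, 107.
SalI cuts after the first base of each site, so after positions 3, 59, 107.
Circular molecule, 3 cuts → 3 fragments:
  4–59 → 56 bp
  60–107 → 48 bp
  108–253 then 1–3 → 146 + 3 = 149 bp
Sorted largest to smallest: 149, 56, 48 bp.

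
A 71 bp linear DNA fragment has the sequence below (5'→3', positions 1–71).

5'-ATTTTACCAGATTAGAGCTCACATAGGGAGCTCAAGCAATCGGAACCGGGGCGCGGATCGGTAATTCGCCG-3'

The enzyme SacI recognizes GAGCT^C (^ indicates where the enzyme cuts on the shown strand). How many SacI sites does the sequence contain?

2

GAGCTC occurs starting at positions 15, 28.
SacI cuts at 2 sites.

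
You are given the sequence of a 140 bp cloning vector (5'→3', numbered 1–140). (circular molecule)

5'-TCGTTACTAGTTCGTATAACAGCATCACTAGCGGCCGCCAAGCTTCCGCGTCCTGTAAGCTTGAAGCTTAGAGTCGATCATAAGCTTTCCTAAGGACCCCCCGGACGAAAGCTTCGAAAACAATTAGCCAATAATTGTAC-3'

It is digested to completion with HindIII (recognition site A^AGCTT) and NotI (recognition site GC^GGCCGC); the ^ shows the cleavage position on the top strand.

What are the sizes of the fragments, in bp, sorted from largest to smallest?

63, 27, 18, 17, 8, 7 bp

HindIII sites (AAGCTT) start at positions 40, 57, 64, 82, 109.
HindIII cuts after the first base of each site, so after positions 40, 57, 64, 82, 109.
The NotI site (GCGGCCGC) starts at position 31.
NotI cuts after base 2 of each site, so after position 32.
Combined cut positions: 32, 40, 57, 64, 82, 109.
Circular molecule, 6 cuts → 6 fragments:
  33–40 → 8 bp
  41–57 → 17 bp
  58–64 → 7 bp
  65–82 → 18 bp
  83–109 → 27 bp
  110–140 then 1–32 → 31 + 32 = 63 bp
Sorted largest to smallest: 63, 27, 18, 17, 8, 7 bp.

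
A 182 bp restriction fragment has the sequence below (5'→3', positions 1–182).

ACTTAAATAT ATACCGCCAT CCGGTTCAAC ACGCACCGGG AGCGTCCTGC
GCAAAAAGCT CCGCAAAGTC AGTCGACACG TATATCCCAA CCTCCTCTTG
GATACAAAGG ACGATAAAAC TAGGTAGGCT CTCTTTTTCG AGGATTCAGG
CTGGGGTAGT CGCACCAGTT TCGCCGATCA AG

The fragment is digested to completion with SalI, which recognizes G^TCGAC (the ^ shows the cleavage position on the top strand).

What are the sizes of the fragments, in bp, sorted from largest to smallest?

110, 72 bp

The SalI site (GTCGAC) starts at position 72.
SalI cuts after the first base of each site, so after position 72.
Linear molecule, 1 cut → 2 fragments:
  1–72 → 72 bp
  73–182 → 110 bp
Sorted largest to smallest: 110, 72 bp.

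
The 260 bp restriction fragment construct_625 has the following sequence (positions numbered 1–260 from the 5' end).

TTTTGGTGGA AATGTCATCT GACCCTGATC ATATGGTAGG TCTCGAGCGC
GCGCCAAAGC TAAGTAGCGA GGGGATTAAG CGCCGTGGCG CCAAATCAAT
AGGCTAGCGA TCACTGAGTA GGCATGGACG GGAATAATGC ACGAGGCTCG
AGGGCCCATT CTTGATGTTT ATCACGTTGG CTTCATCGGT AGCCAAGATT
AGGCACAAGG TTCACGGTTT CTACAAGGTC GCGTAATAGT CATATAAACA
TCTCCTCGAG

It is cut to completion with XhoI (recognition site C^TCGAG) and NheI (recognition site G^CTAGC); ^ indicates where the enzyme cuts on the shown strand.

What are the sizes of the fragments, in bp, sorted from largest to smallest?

XhoI sites (CTCGAG) start at positions 42, 147, 255.
XhoI cuts after the first base of each site, so after positions 42, 147, 255.
The NheI site (GCTAGC) starts at position 103.
NheI cuts after the first base of each site, so after position 103.
Combined cut positions: 42, 103, 147, 255.
Linear molecule, 4 cuts → 5 fragments:
  1–42 → 42 bp
  43–103 → 61 bp
  104–147 → 44 bp
  148–255 → 108 bp
  256–260 → 5 bp
Sorted largest to smallest: 108, 61, 44, 42, 5 bp.

108, 61, 44, 42, 5 bp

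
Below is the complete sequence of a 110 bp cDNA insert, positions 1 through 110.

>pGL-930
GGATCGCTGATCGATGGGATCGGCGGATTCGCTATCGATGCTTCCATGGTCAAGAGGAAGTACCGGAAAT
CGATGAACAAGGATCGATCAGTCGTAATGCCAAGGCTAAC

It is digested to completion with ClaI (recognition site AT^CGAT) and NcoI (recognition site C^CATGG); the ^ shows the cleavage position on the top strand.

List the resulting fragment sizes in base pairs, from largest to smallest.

26, 26, 24, 14, 11, 9 bp

ClaI sites (ATCGAT) start at positions 10, 34, 69, 83.
ClaI cuts after base 2 of each site, so after positions 11, 35, 70, 84.
The NcoI site (CCATGG) starts at position 44.
NcoI cuts after the first base of each site, so after position 44.
Combined cut positions: 11, 35, 44, 70, 84.
Linear molecule, 5 cuts → 6 fragments:
  1–11 → 11 bp
  12–35 → 24 bp
  36–44 → 9 bp
  45–70 → 26 bp
  71–84 → 14 bp
  85–110 → 26 bp
Sorted largest to smallest: 26, 26, 24, 14, 11, 9 bp.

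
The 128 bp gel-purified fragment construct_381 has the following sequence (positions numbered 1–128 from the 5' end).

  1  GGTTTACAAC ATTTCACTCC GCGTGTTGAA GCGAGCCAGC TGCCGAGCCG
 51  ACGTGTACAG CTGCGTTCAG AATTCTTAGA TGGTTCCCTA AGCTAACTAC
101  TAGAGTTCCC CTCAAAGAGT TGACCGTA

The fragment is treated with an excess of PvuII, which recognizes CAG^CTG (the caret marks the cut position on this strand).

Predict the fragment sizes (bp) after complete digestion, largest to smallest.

PvuII sites (CAGCTG) start at positions 37, 58.
PvuII cuts after base 3 of each site, so after positions 39, 60.
Linear molecule, 2 cuts → 3 fragments:
  1–39 → 39 bp
  40–60 → 21 bp
  61–128 → 68 bp
Sorted largest to smallest: 68, 39, 21 bp.

68, 39, 21 bp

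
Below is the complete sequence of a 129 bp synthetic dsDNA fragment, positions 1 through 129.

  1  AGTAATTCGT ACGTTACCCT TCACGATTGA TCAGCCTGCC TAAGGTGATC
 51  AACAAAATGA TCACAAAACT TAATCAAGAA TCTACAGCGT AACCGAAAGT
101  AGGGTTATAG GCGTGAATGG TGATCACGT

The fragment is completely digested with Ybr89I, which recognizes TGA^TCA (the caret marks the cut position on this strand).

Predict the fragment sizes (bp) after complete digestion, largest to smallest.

63, 30, 18, 12, 6 bp

Ybr89I sites (TGATCA) start at positions 28, 46, 58, 121.
Ybr89I cuts after base 3 of each site, so after positions 30, 48, 60, 123.
Linear molecule, 4 cuts → 5 fragments:
  1–30 → 30 bp
  31–48 → 18 bp
  49–60 → 12 bp
  61–123 → 63 bp
  124–129 → 6 bp
Sorted largest to smallest: 63, 30, 18, 12, 6 bp.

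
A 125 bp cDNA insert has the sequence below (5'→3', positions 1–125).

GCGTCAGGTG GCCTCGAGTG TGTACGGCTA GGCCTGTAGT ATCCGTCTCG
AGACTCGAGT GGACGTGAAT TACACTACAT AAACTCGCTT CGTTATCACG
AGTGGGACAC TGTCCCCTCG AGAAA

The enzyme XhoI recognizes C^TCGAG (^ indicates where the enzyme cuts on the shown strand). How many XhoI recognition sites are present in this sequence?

4

CTCGAG occurs starting at positions 13, 47, 54, 117.
XhoI cuts at 4 sites.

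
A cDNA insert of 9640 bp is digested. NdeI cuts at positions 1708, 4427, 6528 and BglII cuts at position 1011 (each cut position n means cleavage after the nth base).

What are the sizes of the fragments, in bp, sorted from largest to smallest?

Combined cut positions (sorted): 1011, 1708, 4427, 6528.
Linear molecule, 4 cuts → 5 fragments:
  1011 − 0 = 1011 bp
  1708 − 1011 = 697 bp
  4427 − 1708 = 2719 bp
  6528 − 4427 = 2101 bp
  9640 − 6528 = 3112 bp
Sorted largest to smallest: 3112, 2719, 2101, 1011, 697 bp.

3112, 2719, 2101, 1011, 697 bp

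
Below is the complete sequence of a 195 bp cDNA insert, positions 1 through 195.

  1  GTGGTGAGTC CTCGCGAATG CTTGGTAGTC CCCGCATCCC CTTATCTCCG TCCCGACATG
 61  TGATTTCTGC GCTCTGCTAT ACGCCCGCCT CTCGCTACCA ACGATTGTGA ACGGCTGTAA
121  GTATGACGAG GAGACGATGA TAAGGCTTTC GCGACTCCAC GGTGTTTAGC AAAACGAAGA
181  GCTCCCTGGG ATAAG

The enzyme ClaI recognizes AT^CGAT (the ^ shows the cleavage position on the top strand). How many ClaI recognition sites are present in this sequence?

No occurrence of ATCGAT is present in the sequence.
ClaI does not cut: 0 sites.

0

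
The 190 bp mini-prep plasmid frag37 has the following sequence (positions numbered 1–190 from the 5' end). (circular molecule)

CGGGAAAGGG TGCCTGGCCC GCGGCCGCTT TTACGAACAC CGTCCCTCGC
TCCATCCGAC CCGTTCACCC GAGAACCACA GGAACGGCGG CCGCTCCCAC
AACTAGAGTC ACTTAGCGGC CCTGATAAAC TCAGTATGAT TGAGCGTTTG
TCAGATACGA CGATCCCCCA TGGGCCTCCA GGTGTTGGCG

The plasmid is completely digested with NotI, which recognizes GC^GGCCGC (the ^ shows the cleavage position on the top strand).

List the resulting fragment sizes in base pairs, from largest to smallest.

NotI sites (GCGGCCGC) start at positions 21, 87.
NotI cuts after base 2 of each site, so after positions 22, 88.
Circular molecule, 2 cuts → 2 fragments:
  23–88 → 66 bp
  89–190 then 1–22 → 102 + 22 = 124 bp
Sorted largest to smallest: 124, 66 bp.

124, 66 bp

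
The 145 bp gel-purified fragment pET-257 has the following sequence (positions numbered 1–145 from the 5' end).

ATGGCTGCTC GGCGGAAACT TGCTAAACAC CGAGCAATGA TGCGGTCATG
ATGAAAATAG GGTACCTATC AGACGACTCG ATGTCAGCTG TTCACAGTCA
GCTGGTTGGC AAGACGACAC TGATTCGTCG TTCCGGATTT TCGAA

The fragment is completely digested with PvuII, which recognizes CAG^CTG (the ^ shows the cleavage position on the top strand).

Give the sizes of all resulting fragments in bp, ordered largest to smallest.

87, 44, 14 bp

PvuII sites (CAGCTG) start at positions 85, 99.
PvuII cuts after base 3 of each site, so after positions 87, 101.
Linear molecule, 2 cuts → 3 fragments:
  1–87 → 87 bp
  88–101 → 14 bp
  102–145 → 44 bp
Sorted largest to smallest: 87, 44, 14 bp.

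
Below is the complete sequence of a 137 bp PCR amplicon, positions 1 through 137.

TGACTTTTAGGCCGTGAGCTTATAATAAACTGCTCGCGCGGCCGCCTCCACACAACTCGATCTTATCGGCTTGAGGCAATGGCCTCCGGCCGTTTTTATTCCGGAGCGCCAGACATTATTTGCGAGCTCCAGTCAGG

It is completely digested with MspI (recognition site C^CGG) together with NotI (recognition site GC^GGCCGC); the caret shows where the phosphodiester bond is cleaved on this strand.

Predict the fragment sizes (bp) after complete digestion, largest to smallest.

MspI sites (CCGG) start at positions 86, 101.
MspI cuts after the first base of each site, so after positions 86, 101.
The NotI site (GCGGCCGC) starts at position 38.
NotI cuts after base 2 of each site, so after position 39.
Combined cut positions: 39, 86, 101.
Linear molecule, 3 cuts → 4 fragments:
  1–39 → 39 bp
  40–86 → 47 bp
  87–101 → 15 bp
  102–137 → 36 bp
Sorted largest to smallest: 47, 39, 36, 15 bp.

47, 39, 36, 15 bp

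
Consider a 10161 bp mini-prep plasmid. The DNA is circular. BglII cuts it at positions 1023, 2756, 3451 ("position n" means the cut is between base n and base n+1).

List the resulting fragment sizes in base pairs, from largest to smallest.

Circular molecule, 3 cuts → 3 fragments:
  2756 − 1023 = 1733 bp
  3451 − 2756 = 695 bp
  wrap: 10161 − 3451 + 1023 = 7733 bp
Sorted largest to smallest: 7733, 1733, 695 bp.

7733, 1733, 695 bp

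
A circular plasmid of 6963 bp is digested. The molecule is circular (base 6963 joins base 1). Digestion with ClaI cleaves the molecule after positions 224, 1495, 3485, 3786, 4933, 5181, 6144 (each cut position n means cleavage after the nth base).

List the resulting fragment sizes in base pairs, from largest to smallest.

1990, 1271, 1147, 1043, 963, 301, 248 bp

Circular molecule, 7 cuts → 7 fragments:
  1495 − 224 = 1271 bp
  3485 − 1495 = 1990 bp
  3786 − 3485 = 301 bp
  4933 − 3786 = 1147 bp
  5181 − 4933 = 248 bp
  6144 − 5181 = 963 bp
  wrap: 6963 − 6144 + 224 = 1043 bp
Sorted largest to smallest: 1990, 1271, 1147, 1043, 963, 301, 248 bp.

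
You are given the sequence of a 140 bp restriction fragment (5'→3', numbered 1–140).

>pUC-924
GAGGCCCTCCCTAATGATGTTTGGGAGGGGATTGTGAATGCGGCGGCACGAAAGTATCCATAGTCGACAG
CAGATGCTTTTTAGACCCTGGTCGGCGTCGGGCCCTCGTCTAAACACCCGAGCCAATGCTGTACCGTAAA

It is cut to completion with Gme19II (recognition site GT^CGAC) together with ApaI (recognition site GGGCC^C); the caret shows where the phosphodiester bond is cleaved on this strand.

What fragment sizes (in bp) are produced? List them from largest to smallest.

The Gme19II site (GTCGAC) starts at position 63.
Gme19II cuts after base 2 of each site, so after position 64.
The ApaI site (GGGCCC) starts at position 100.
ApaI cuts after base 5 of each site (before the last base), so after position 104.
Combined cut positions: 64, 104.
Linear molecule, 2 cuts → 3 fragments:
  1–64 → 64 bp
  65–104 → 40 bp
  105–140 → 36 bp
Sorted largest to smallest: 64, 40, 36 bp.

64, 40, 36 bp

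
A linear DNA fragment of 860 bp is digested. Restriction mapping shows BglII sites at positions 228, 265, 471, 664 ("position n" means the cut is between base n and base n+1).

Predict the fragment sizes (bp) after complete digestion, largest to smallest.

Linear molecule, 4 cuts → 5 fragments:
  228 − 0 = 228 bp
  265 − 228 = 37 bp
  471 − 265 = 206 bp
  664 − 471 = 193 bp
  860 − 664 = 196 bp
Sorted largest to smallest: 228, 206, 196, 193, 37 bp.

228, 206, 196, 193, 37 bp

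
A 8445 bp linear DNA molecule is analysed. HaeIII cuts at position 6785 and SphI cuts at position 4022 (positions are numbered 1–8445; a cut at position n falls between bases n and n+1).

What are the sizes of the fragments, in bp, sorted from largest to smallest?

Combined cut positions (sorted): 4022, 6785.
Linear molecule, 2 cuts → 3 fragments:
  4022 − 0 = 4022 bp
  6785 − 4022 = 2763 bp
  8445 − 6785 = 1660 bp
Sorted largest to smallest: 4022, 2763, 1660 bp.

4022, 2763, 1660 bp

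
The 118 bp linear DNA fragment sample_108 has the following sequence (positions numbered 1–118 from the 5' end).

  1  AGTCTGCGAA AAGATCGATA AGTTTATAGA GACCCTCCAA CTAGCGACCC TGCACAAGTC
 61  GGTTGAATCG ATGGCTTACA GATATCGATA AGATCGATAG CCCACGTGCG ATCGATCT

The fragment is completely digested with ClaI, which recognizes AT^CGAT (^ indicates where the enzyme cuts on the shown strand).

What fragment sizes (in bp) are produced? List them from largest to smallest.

53, 18, 17, 15, 9, 6 bp

ClaI sites (ATCGAT) start at positions 14, 67, 84, 93, 111.
ClaI cuts after base 2 of each site, so after positions 15, 68, 85, 94, 112.
Linear molecule, 5 cuts → 6 fragments:
  1–15 → 15 bp
  16–68 → 53 bp
  69–85 → 17 bp
  86–94 → 9 bp
  95–112 → 18 bp
  113–118 → 6 bp
Sorted largest to smallest: 53, 18, 17, 15, 9, 6 bp.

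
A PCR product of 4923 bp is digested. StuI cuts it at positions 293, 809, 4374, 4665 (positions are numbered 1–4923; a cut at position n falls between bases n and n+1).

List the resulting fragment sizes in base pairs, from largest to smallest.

Linear molecule, 4 cuts → 5 fragments:
  293 − 0 = 293 bp
  809 − 293 = 516 bp
  4374 − 809 = 3565 bp
  4665 − 4374 = 291 bp
  4923 − 4665 = 258 bp
Sorted largest to smallest: 3565, 516, 293, 291, 258 bp.

3565, 516, 293, 291, 258 bp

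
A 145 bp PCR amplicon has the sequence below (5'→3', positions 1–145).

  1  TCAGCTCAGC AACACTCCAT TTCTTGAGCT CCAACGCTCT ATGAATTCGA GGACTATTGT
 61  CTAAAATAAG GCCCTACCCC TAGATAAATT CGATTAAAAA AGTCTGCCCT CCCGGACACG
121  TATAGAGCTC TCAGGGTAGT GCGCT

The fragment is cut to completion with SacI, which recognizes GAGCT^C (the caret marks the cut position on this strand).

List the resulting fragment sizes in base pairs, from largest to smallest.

SacI sites (GAGCTC) start at positions 26, 125.
SacI cuts after base 5 of each site (before the last base), so after positions 30, 129.
Linear molecule, 2 cuts → 3 fragments:
  1–30 → 30 bp
  31–129 → 99 bp
  130–145 → 16 bp
Sorted largest to smallest: 99, 30, 16 bp.

99, 30, 16 bp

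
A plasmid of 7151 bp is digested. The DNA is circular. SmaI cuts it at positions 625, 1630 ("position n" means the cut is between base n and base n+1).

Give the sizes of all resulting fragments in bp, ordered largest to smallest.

Circular molecule, 2 cuts → 2 fragments:
  1630 − 625 = 1005 bp
  wrap: 7151 − 1630 + 625 = 6146 bp
Sorted largest to smallest: 6146, 1005 bp.

6146, 1005 bp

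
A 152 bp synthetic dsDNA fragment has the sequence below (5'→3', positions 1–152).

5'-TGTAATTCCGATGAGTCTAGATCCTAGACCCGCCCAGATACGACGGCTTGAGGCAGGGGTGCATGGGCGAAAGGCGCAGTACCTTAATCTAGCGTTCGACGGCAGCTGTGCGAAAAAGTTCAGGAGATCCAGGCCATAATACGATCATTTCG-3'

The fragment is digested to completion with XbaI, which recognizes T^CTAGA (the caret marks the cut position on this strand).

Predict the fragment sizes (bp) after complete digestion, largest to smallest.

136, 16 bp

The XbaI site (TCTAGA) starts at position 16.
XbaI cuts after the first base of each site, so after position 16.
Linear molecule, 1 cut → 2 fragments:
  1–16 → 16 bp
  17–152 → 136 bp
Sorted largest to smallest: 136, 16 bp.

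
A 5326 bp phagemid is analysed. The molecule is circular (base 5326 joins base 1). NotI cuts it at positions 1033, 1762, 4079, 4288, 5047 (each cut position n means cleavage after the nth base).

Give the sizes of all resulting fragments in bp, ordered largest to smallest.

Circular molecule, 5 cuts → 5 fragments:
  1762 − 1033 = 729 bp
  4079 − 1762 = 2317 bp
  4288 − 4079 = 209 bp
  5047 − 4288 = 759 bp
  wrap: 5326 − 5047 + 1033 = 1312 bp
Sorted largest to smallest: 2317, 1312, 759, 729, 209 bp.

2317, 1312, 759, 729, 209 bp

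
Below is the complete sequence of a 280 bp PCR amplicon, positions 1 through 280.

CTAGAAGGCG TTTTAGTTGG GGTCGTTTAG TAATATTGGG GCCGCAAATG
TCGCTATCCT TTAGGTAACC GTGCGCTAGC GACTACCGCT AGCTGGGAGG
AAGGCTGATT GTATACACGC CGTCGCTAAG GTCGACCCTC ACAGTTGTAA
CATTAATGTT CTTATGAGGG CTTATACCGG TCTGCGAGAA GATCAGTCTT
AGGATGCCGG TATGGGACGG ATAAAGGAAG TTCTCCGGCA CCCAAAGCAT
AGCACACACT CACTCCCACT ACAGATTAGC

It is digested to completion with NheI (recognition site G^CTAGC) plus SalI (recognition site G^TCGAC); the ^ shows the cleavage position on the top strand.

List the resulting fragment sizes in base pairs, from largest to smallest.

NheI sites (GCTAGC) start at positions 75, 88.
NheI cuts after the first base of each site, so after positions 75, 88.
The SalI site (GTCGAC) starts at position 131.
SalI cuts after the first base of each site, so after position 131.
Combined cut positions: 75, 88, 131.
Linear molecule, 3 cuts → 4 fragments:
  1–75 → 75 bp
  76–88 → 13 bp
  89–131 → 43 bp
  132–280 → 149 bp
Sorted largest to smallest: 149, 75, 43, 13 bp.

149, 75, 43, 13 bp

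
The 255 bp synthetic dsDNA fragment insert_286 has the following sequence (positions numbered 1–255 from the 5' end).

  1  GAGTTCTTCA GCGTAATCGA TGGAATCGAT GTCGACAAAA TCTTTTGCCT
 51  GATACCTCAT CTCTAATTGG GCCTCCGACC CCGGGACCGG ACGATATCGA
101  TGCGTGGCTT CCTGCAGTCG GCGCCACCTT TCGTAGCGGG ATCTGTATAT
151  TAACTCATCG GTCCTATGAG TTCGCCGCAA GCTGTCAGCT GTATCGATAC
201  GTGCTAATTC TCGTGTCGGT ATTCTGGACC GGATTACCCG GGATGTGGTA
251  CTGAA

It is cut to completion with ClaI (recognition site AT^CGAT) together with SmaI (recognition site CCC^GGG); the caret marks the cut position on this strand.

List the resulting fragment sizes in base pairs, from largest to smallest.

ClaI sites (ATCGAT) start at positions 16, 25, 96, 193.
ClaI cuts after base 2 of each site, so after positions 17, 26, 97, 194.
SmaI sites (CCCGGG) start at positions 80, 237.
SmaI cuts after base 3 of each site, so after positions 82, 239.
Combined cut positions: 17, 26, 82, 97, 194, 239.
Linear molecule, 6 cuts → 7 fragments:
  1–17 → 17 bp
  18–26 → 9 bp
  27–82 → 56 bp
  83–97 → 15 bp
  98–194 → 97 bp
  195–239 → 45 bp
  240–255 → 16 bp
Sorted largest to smallest: 97, 56, 45, 17, 16, 15, 9 bp.

97, 56, 45, 17, 16, 15, 9 bp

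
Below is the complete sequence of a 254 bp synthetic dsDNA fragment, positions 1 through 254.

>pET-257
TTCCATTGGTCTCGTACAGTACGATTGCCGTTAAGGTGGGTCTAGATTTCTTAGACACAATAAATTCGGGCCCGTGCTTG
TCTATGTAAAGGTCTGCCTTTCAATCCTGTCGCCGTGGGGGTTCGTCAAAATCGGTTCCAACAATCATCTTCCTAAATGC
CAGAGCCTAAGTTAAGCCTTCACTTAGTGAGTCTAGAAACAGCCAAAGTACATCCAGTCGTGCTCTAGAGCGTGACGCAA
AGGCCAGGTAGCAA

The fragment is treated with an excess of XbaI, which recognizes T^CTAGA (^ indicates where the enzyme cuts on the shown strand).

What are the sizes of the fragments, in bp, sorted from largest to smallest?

151, 41, 32, 30 bp

XbaI sites (TCTAGA) start at positions 41, 192, 224.
XbaI cuts after the first base of each site, so after positions 41, 192, 224.
Linear molecule, 3 cuts → 4 fragments:
  1–41 → 41 bp
  42–192 → 151 bp
  193–224 → 32 bp
  225–254 → 30 bp
Sorted largest to smallest: 151, 41, 32, 30 bp.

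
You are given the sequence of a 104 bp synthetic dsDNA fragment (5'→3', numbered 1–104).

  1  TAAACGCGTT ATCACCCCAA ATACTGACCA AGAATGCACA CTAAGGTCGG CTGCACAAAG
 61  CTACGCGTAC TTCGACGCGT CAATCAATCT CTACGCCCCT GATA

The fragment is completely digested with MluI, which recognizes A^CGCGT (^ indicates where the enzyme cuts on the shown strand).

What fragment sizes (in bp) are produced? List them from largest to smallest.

MluI sites (ACGCGT) start at positions 4, 63, 75.
MluI cuts after the first base of each site, so after positions 4, 63, 75.
Linear molecule, 3 cuts → 4 fragments:
  1–4 → 4 bp
  5–63 → 59 bp
  64–75 → 12 bp
  76–104 → 29 bp
Sorted largest to smallest: 59, 29, 12, 4 bp.

59, 29, 12, 4 bp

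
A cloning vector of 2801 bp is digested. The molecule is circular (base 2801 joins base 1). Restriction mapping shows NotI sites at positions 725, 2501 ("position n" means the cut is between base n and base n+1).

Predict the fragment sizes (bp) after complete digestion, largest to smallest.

Circular molecule, 2 cuts → 2 fragments:
  2501 − 725 = 1776 bp
  wrap: 2801 − 2501 + 725 = 1025 bp
Sorted largest to smallest: 1776, 1025 bp.

1776, 1025 bp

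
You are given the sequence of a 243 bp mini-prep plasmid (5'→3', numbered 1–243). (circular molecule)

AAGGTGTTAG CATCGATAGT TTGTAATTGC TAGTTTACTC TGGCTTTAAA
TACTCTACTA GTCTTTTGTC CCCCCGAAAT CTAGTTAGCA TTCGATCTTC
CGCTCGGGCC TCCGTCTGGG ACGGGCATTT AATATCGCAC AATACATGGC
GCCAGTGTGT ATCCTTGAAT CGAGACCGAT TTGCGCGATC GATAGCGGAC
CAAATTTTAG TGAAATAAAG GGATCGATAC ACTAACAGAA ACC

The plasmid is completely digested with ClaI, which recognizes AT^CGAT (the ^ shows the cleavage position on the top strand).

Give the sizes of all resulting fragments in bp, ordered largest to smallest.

ClaI sites (ATCGAT) start at positions 12, 188, 223.
ClaI cuts after base 2 of each site, so after positions 13, 189, 224.
Circular molecule, 3 cuts → 3 fragments:
  14–189 → 176 bp
  190–224 → 35 bp
  225–243 then 1–13 → 19 + 13 = 32 bp
Sorted largest to smallest: 176, 35, 32 bp.

176, 35, 32 bp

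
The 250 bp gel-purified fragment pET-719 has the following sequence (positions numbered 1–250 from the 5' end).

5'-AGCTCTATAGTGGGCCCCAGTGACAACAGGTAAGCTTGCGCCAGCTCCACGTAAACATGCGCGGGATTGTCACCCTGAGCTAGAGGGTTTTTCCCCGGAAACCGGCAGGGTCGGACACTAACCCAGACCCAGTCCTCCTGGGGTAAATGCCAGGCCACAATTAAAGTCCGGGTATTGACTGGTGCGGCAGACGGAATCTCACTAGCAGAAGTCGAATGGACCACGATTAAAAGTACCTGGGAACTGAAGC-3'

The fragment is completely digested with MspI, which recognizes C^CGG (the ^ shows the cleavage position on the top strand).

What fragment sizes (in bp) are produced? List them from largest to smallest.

MspI sites (CCGG) start at positions 95, 102, 168.
MspI cuts after the first base of each site, so after positions 95, 102, 168.
Linear molecule, 3 cuts → 4 fragments:
  1–95 → 95 bp
  96–102 → 7 bp
  103–168 → 66 bp
  169–250 → 82 bp
Sorted largest to smallest: 95, 82, 66, 7 bp.

95, 82, 66, 7 bp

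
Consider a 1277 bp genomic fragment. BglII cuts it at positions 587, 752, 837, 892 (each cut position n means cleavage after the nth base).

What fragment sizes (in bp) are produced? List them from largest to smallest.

Linear molecule, 4 cuts → 5 fragments:
  587 − 0 = 587 bp
  752 − 587 = 165 bp
  837 − 752 = 85 bp
  892 − 837 = 55 bp
  1277 − 892 = 385 bp
Sorted largest to smallest: 587, 385, 165, 85, 55 bp.

587, 385, 165, 85, 55 bp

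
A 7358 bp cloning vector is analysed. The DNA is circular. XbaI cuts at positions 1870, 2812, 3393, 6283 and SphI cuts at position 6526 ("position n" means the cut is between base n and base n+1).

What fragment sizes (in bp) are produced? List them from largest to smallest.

Combined cut positions (sorted): 1870, 2812, 3393, 6283, 6526.
Circular molecule, 5 cuts → 5 fragments:
  2812 − 1870 = 942 bp
  3393 − 2812 = 581 bp
  6283 − 3393 = 2890 bp
  6526 − 6283 = 243 bp
  wrap: 7358 − 6526 + 1870 = 2702 bp
Sorted largest to smallest: 2890, 2702, 942, 581, 243 bp.

2890, 2702, 942, 581, 243 bp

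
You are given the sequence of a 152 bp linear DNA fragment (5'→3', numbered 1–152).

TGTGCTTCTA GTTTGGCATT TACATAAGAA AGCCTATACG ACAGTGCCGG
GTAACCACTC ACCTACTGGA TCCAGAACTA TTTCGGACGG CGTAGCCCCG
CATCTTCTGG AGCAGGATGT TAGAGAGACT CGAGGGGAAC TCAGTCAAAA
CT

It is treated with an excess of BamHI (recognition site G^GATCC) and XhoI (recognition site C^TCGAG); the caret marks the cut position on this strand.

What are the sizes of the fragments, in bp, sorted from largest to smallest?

The BamHI site (GGATCC) starts at position 68.
BamHI cuts after the first base of each site, so after position 68.
The XhoI site (CTCGAG) starts at position 129.
XhoI cuts after the first base of each site, so after position 129.
Combined cut positions: 68, 129.
Linear molecule, 2 cuts → 3 fragments:
  1–68 → 68 bp
  69–129 → 61 bp
  130–152 → 23 bp
Sorted largest to smallest: 68, 61, 23 bp.

68, 61, 23 bp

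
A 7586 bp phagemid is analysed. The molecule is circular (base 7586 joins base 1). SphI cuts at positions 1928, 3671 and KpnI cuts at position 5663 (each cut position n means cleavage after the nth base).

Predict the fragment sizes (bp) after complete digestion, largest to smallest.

Combined cut positions (sorted): 1928, 3671, 5663.
Circular molecule, 3 cuts → 3 fragments:
  3671 − 1928 = 1743 bp
  5663 − 3671 = 1992 bp
  wrap: 7586 − 5663 + 1928 = 3851 bp
Sorted largest to smallest: 3851, 1992, 1743 bp.

3851, 1992, 1743 bp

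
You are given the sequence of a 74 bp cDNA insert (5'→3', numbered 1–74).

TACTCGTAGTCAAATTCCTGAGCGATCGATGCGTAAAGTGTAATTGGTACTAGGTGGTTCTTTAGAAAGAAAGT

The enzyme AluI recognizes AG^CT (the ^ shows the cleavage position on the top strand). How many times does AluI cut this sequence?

No occurrence of AGCT is present in the sequence.
AluI does not cut: 0 sites.

0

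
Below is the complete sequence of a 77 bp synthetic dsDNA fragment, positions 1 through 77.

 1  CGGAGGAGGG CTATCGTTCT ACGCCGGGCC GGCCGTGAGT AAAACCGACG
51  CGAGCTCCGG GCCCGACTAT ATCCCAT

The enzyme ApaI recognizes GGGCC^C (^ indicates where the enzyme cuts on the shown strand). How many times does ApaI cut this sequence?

1

GGGCCC occurs starting at position 59.
ApaI cuts at 1 site.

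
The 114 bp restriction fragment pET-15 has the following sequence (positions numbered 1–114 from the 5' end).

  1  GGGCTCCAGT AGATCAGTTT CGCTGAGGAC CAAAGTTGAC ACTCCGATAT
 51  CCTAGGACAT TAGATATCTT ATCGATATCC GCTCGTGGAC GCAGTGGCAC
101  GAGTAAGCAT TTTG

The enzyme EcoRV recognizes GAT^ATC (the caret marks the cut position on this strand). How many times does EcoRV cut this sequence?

GATATC occurs starting at positions 46, 63, 74.
EcoRV cuts at 3 sites.

3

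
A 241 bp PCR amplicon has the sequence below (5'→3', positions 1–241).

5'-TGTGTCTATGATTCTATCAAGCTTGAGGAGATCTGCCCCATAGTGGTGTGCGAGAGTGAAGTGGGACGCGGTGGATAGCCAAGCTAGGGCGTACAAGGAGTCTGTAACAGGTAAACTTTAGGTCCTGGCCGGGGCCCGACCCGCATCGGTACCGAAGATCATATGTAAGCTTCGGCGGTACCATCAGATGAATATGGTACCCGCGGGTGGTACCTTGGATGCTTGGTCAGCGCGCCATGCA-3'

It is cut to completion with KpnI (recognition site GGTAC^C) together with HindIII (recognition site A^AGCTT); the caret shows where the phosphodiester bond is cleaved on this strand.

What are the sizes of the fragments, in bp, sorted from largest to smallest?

KpnI sites (GGTACC) start at positions 148, 177, 196, 209.
KpnI cuts after base 5 of each site (before the last base), so after positions 152, 181, 200, 213.
HindIII sites (AAGCTT) start at positions 19, 167.
HindIII cuts after the first base of each site, so after positions 19, 167.
Combined cut positions: 19, 152, 167, 181, 200, 213.
Linear molecule, 6 cuts → 7 fragments:
  1–19 → 19 bp
  20–152 → 133 bp
  153–167 → 15 bp
  168–181 → 14 bp
  182–200 → 19 bp
  201–213 → 13 bp
  214–241 → 28 bp
Sorted largest to smallest: 133, 28, 19, 19, 15, 14, 13 bp.

133, 28, 19, 19, 15, 14, 13 bp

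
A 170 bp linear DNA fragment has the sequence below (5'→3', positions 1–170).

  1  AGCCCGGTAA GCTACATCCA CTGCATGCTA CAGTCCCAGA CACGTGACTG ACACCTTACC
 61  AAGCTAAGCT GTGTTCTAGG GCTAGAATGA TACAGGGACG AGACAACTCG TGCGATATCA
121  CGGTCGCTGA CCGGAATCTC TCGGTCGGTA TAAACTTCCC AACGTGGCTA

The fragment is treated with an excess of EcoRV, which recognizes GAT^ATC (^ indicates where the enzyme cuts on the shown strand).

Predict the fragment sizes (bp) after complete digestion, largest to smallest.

The EcoRV site (GATATC) starts at position 114.
EcoRV cuts after base 3 of each site, so after position 116.
Linear molecule, 1 cut → 2 fragments:
  1–116 → 116 bp
  117–170 → 54 bp
Sorted largest to smallest: 116, 54 bp.

116, 54 bp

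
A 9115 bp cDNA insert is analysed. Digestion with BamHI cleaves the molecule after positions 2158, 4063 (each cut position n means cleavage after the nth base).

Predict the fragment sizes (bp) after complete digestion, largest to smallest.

5052, 2158, 1905 bp

Linear molecule, 2 cuts → 3 fragments:
  2158 − 0 = 2158 bp
  4063 − 2158 = 1905 bp
  9115 − 4063 = 5052 bp
Sorted largest to smallest: 5052, 2158, 1905 bp.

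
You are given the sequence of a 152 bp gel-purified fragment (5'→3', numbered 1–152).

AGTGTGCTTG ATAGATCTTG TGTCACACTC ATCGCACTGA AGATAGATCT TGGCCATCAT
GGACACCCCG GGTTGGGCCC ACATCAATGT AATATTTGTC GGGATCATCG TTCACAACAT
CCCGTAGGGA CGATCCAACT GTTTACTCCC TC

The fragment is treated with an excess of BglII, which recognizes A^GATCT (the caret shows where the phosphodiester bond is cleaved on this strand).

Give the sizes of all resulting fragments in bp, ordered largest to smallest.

107, 32, 13 bp

BglII sites (AGATCT) start at positions 13, 45.
BglII cuts after the first base of each site, so after positions 13, 45.
Linear molecule, 2 cuts → 3 fragments:
  1–13 → 13 bp
  14–45 → 32 bp
  46–152 → 107 bp
Sorted largest to smallest: 107, 32, 13 bp.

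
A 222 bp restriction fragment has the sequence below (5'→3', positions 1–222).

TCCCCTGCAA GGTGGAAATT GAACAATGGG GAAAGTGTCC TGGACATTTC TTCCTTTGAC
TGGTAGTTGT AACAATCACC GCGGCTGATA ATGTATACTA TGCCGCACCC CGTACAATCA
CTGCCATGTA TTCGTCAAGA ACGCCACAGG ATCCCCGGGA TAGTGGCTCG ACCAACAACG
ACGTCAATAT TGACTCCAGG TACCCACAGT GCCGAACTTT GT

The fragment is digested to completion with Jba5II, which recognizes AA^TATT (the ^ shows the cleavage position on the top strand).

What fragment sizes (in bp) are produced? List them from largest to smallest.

187, 35 bp

The Jba5II site (AATATT) starts at position 186.
Jba5II cuts after base 2 of each site, so after position 187.
Linear molecule, 1 cut → 2 fragments:
  1–187 → 187 bp
  188–222 → 35 bp
Sorted largest to smallest: 187, 35 bp.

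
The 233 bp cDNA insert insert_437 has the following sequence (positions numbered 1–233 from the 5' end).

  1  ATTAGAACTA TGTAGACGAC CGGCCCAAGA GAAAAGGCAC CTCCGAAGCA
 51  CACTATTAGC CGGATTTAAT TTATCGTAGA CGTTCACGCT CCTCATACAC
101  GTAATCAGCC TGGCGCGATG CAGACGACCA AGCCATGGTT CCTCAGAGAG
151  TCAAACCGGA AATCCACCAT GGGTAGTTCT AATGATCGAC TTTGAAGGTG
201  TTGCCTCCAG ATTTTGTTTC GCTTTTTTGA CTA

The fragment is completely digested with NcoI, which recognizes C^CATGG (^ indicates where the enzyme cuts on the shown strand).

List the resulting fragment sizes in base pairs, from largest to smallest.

NcoI sites (CCATGG) start at positions 133, 167.
NcoI cuts after the first base of each site, so after positions 133, 167.
Linear molecule, 2 cuts → 3 fragments:
  1–133 → 133 bp
  134–167 → 34 bp
  168–233 → 66 bp
Sorted largest to smallest: 133, 66, 34 bp.

133, 66, 34 bp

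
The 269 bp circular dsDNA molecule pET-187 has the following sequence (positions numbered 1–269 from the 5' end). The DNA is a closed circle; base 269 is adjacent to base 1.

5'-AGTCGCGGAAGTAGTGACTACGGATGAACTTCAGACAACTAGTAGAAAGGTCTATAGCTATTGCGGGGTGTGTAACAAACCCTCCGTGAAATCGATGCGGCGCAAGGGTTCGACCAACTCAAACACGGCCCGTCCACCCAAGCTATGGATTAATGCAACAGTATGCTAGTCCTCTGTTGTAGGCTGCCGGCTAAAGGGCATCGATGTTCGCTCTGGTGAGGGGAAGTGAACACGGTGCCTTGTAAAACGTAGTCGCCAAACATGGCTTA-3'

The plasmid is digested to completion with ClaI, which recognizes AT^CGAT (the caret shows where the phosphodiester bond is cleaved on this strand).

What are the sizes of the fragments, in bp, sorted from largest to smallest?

ClaI sites (ATCGAT) start at positions 91, 200.
ClaI cuts after base 2 of each site, so after positions 92, 201.
Circular molecule, 2 cuts → 2 fragments:
  93–201 → 109 bp
  202–269 then 1–92 → 68 + 92 = 160 bp
Sorted largest to smallest: 160, 109 bp.

160, 109 bp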